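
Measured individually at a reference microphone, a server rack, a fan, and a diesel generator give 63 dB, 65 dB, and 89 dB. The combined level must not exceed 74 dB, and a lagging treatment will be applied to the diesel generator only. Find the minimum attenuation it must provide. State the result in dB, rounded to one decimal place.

16.0 dB

The untreated sources together contribute 10^(63/10) + 10^(65/10) = 5.158e+06, i.e. 67.12 dB.
To meet 74 dB overall, the treated diesel generator may contribute at most 10^(74/10) − 5.158e+06 = 1.996e+07, i.e. 73.00 dB.
So the diesel generator must be reduced from 89 to 73.00 dB: IL = 16.00 dB.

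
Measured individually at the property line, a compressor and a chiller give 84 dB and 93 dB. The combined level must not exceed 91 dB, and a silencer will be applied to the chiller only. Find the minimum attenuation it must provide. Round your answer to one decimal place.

The untreated sources together contribute 10^(84/10) = 2.512e+08, i.e. 84.00 dB.
To meet 91 dB overall, the treated chiller may contribute at most 10^(91/10) − 2.512e+08 = 1.008e+09, i.e. 90.03 dB.
So the chiller must be reduced from 93 to 90.03 dB: IL = 2.97 dB.

3.0 dB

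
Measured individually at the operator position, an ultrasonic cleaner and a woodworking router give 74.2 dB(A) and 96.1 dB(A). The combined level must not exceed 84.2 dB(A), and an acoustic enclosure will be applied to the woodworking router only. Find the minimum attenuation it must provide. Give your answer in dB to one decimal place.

12.4 dB

The untreated sources together contribute 10^(74.2/10) = 2.630e+07, i.e. 74.20 dB(A).
To meet 84.2 dB(A) overall, the treated woodworking router may contribute at most 10^(84.2/10) − 2.630e+07 = 2.367e+08, i.e. 83.74 dB(A).
Required insertion loss = 96.1 − 83.74 = 12.36 dB.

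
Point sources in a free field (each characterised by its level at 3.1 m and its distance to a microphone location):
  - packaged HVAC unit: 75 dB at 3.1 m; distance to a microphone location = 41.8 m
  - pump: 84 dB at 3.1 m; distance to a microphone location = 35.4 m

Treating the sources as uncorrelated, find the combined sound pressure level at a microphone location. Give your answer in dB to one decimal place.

Propagate each source to the receiver with L = L_ref − 20·log₁₀(r/r_ref), then add intensities.
packaged HVAC unit: 75 − 20·log₁₀(41.8/3.1) = 75 − 22.60 = 52.40 dB.
pump: 84 − 20·log₁₀(35.4/3.1) = 84 − 21.15 = 62.85 dB.
Σ 10^(L/10) = 2.100e+06 → L_total = 10·log₁₀(2.100e+06) = 63.22 dB.

63.2 dB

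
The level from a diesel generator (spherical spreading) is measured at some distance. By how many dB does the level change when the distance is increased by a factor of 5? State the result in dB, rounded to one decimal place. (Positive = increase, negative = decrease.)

-14.0 dB

Point-source spreading: ΔL = −20·log₁₀(r₂/r₁).
ΔL = −20·log₁₀(5) = -13.98 dB.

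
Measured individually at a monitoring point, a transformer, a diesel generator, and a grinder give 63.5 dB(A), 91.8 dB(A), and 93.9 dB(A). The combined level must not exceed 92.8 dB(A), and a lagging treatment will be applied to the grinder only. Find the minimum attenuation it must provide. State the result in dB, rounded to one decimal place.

8.0 dB

Everything except the grinder sums to 10^(63.5/10) + 10^(91.8/10) = 1.516e+09 in linear terms, 91.81 dB(A).
The limit corresponds to 10^(92.8/10) = 1.905e+09; subtracting the fixed part leaves 3.897e+08 for the grinder, i.e. 85.91 dB(A).
Required insertion loss = 93.9 − 85.91 = 7.99 dB.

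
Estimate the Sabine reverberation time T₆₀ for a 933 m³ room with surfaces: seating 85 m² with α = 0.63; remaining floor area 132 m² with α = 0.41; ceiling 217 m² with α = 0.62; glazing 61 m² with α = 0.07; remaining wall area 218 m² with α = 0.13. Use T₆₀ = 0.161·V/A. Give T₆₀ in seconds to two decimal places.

Summing Sᵢαᵢ: 85·0.63 + 132·0.41 + 217·0.62 + 61·0.07 + 218·0.13 = 274.82 m².
T₆₀ = 0.161·V/A = 0.161·933/274.82 = 0.547 s.

0.55 s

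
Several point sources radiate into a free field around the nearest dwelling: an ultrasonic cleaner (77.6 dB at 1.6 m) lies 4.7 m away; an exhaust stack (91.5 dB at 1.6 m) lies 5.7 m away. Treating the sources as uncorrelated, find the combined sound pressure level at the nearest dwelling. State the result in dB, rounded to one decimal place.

80.7 dB

First find each source's level at the receiver (point-source: −20·log₁₀(r/r_ref)), then combine on an intensity basis.
ultrasonic cleaner: 77.6 − 20·log₁₀(4.7/1.6) = 77.6 − 9.36 = 68.24 dB.
exhaust stack: 91.5 − 20·log₁₀(5.7/1.6) = 91.5 − 11.04 = 80.46 dB.
Σ 10^(L/10) = 1.180e+08 → L_total = 10·log₁₀(1.180e+08) = 80.72 dB.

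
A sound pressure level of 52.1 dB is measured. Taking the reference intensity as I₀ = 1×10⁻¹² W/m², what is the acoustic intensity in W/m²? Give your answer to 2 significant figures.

1.6e-07 W/m²

L = 10·log₁₀(I/I₀) ⇒ I = I₀·10^(L/10) = 10⁻¹² × 10^5.21.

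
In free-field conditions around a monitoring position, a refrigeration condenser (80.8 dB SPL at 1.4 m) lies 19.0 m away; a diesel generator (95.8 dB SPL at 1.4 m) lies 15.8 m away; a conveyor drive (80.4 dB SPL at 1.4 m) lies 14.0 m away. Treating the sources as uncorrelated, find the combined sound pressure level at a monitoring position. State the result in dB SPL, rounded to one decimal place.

75.0 dB SPL

First find each source's level at the receiver (point-source: −20·log₁₀(r/r_ref)), then combine on an intensity basis.
refrigeration condenser: 80.8 − 20·log₁₀(19.0/1.4) = 80.8 − 22.65 = 58.15 dB SPL.
diesel generator: 95.8 − 20·log₁₀(15.8/1.4) = 95.8 − 21.05 = 74.75 dB SPL.
conveyor drive: 80.4 − 20·log₁₀(14.0/1.4) = 80.4 − 20.00 = 60.40 dB SPL.
Σ 10^(L/10) = 3.160e+07 → L_total = 10·log₁₀(3.160e+07) = 75.00 dB SPL.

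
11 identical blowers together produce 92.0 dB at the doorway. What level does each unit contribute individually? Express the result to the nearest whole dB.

11 equal contributions raise the level by 10·log₁₀ 11 = 10.414 dB, so each unit alone gives 92.0 − 10.414.

82 dB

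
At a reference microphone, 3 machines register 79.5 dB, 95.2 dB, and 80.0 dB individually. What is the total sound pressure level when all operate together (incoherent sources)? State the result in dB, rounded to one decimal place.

Incoherent sources combine by intensity addition: L_total = 10·log₁₀(Σ 10^(L_i/10)).
Σ 10^(L/10) = 10^(79.5/10) + 10^(95.2/10) + 10^(80.0/10) = 3.500e+09.
L_total = 10·log₁₀(3.500e+09) = 95.44 dB.

95.4 dB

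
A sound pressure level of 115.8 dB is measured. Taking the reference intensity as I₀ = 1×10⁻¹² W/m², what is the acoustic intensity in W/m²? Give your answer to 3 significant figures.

0.380 W/m²

I/I₀ = 10^(115.8/10) = 3.802e+11, so I = 3.802e+11 × 10⁻¹² W/m².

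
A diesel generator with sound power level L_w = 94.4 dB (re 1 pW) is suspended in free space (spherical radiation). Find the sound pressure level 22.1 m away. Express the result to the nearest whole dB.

57 dB

The power spreads over a sphere of area 4π·r², so L_p = L_w − 10·log₁₀(4π·r²).
4π·r² = 6138 m², 10·log₁₀ of that is 37.880 dB.
L_p = 94.4 − 37.880 = 56.52 dB.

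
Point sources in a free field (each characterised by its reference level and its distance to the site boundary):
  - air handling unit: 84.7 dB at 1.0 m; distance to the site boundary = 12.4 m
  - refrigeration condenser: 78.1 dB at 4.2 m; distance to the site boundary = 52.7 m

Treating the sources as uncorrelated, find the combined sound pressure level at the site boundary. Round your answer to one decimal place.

63.7 dB

Apply inverse-square spreading to bring every level to the receiver, then sum 10^(L/10).
air handling unit: 84.7 − 20·log₁₀(12.4/1.0) = 84.7 − 21.87 = 62.83 dB.
refrigeration condenser: 78.1 − 20·log₁₀(52.7/4.2) = 78.1 − 21.97 = 56.13 dB.
Σ 10^(L/10) = 2.329e+06 → L_total = 10·log₁₀(2.329e+06) = 63.67 dB.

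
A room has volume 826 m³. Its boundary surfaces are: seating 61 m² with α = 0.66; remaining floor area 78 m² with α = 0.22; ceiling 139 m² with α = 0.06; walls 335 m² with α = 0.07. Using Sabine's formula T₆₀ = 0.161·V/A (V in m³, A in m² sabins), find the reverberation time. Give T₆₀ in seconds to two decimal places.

1.49 s

A = Σ Sᵢαᵢ = 61·0.66 + 78·0.22 + 139·0.06 + 335·0.07 = 89.21 m².
T₆₀ = 0.161 × 826 / 89.21 = 1.491 s.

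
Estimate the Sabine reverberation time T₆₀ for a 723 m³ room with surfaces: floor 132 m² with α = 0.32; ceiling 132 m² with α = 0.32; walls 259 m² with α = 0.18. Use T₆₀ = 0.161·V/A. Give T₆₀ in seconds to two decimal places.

Total absorption A = 132·0.32 + 132·0.32 + 259·0.18 = 131.10 m² sabins.
T₆₀ = 0.161·V/A = 0.161·723/131.10 = 0.888 s.

0.89 s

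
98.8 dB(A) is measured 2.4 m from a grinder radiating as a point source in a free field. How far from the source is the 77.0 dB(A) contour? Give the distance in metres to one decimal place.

29.5 m

Point-source spreading drops the level by 20·log₁₀(r₂/r₁); inverting, r₂/r₁ = 10^(ΔL/20).
r₂ = 2.4·10^((98.8−77.0)/20) = 2.4·10^(21.8/20) = 29.53 m.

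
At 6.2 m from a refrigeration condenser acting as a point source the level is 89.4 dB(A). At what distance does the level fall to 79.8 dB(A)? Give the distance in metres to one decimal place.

For a point source L₁ − L₂ = 20·log₁₀(r₂/r₁), so r₂ = r₁·10^((L₁−L₂)/20).
r₂ = 6.2·10^((89.4−79.8)/20) = 6.2·10^(9.6/20) = 18.72 m.

18.7 m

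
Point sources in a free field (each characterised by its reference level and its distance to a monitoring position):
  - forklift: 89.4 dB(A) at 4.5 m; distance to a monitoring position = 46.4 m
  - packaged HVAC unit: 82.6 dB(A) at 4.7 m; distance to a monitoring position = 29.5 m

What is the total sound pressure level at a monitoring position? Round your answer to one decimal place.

71.1 dB(A)

Propagate each source to the receiver with L = L_ref − 20·log₁₀(r/r_ref), then add intensities.
forklift: 89.4 − 20·log₁₀(46.4/4.5) = 89.4 − 20.27 = 69.13 dB(A).
packaged HVAC unit: 82.6 − 20·log₁₀(29.5/4.7) = 82.6 − 15.95 = 66.65 dB(A).
Σ 10^(L/10) = 1.281e+07 → L_total = 10·log₁₀(1.281e+07) = 71.08 dB(A).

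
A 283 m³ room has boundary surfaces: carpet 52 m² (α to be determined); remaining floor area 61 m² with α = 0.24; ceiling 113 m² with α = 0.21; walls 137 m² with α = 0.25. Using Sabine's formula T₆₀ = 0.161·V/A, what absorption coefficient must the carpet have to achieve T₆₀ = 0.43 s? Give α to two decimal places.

0.64

Required total absorption A = 0.161·283/0.43 = 105.96 m².
Absorption from the other surfaces = 61·0.24 + 113·0.21 + 137·0.25 = 72.62 m², so the carpet must supply 33.34 m² over 52 m².
α = 33.34/52 = 0.641.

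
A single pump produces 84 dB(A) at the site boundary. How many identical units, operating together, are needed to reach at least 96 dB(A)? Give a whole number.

16

Need L₁ + 10·log₁₀ N ≥ 96, i.e. log₁₀ N ≥ 1.20.
N ≥ 10^(12.0/10) = 15.849, so N = 16.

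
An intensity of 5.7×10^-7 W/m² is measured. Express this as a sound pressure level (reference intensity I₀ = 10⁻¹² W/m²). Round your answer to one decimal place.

57.6 dB

I/I₀ = 5.7×10^-7/10⁻¹² = 5.7×10^5, and L = 10·log₁₀(I/I₀).
L = 10·(0.7559 + 5) = 57.56 dB.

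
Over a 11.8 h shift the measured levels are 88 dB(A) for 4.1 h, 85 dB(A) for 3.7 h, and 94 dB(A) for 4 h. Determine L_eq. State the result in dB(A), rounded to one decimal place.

L_eq = 10·log₁₀[(1/T)·Σ tᵢ·10^(Lᵢ/10)] with T = 11.8 h.
Σ tᵢ·10^(Lᵢ/10) = 4.1·10^(88/10) + 3.7·10^(85/10) + 4·10^(94/10) = 1.380e+10.
L_eq = 10·log₁₀(1.380e+10/11.8) = 90.68 dB(A).

90.7 dB(A)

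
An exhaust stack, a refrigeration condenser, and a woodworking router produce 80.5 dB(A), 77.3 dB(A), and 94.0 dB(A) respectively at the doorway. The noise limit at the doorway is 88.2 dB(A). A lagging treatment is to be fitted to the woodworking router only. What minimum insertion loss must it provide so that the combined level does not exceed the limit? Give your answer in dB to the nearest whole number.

7 dB

The untreated sources together contribute 10^(80.5/10) + 10^(77.3/10) = 1.659e+08, i.e. 82.20 dB(A).
The limit corresponds to 10^(88.2/10) = 6.607e+08; subtracting the fixed part leaves 4.948e+08 for the woodworking router, i.e. 86.94 dB(A).
Required insertion loss = 94.0 − 86.94 = 7.06 dB.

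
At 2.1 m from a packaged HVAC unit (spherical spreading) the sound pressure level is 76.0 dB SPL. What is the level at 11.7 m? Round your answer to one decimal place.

61.1 dB SPL

Spherical spreading from a point source gives a 20·log₁₀(r₂/r₁) drop.
L₂ = 76.0 − 20·log₁₀(11.7/2.1) = 76.0 − 14.919 = 61.08 dB SPL.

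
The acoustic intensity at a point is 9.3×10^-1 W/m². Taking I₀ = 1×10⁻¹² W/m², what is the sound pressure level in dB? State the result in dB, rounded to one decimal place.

Dividing by I₀ shifts the exponent by 12: I/I₀ = 9.3×10^11.
L = 10·(0.9685 + 11) = 119.68 dB.

119.7 dB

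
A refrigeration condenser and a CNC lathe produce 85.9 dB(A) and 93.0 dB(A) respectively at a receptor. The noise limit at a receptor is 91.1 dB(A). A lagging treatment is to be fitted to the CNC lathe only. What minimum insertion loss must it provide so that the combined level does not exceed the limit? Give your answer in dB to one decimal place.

Fixed contribution from the other source: Σ 10^(L/10) = 10^(85.9/10) = 3.890e+08 (85.90 dB(A)).
To meet 91.1 dB(A) overall, the treated CNC lathe may contribute at most 10^(91.1/10) − 3.890e+08 = 8.992e+08, i.e. 89.54 dB(A).
Required insertion loss = 93.0 − 89.54 = 3.46 dB.

3.5 dB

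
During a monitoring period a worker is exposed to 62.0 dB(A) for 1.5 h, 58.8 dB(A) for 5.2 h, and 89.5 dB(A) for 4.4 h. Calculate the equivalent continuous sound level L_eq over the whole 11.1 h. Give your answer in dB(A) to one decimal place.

The energy average is taken in the linear domain: L_eq = 10·log₁₀[(Σ tᵢ·10^(Lᵢ/10))/T], T = 11.1 h.
Σ tᵢ·10^(Lᵢ/10) = 1.5·10^(62.0/10) + 5.2·10^(58.8/10) + 4.4·10^(89.5/10) = 3.928e+09.
L_eq = 10·log₁₀(3.928e+09/11.1) = 85.49 dB(A).

85.5 dB(A)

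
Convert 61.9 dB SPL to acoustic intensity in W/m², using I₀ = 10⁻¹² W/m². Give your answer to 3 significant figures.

1.55e-06 W/m²

L = 10·log₁₀(I/I₀) ⇒ I = I₀·10^(L/10) = 10⁻¹² × 10^6.19.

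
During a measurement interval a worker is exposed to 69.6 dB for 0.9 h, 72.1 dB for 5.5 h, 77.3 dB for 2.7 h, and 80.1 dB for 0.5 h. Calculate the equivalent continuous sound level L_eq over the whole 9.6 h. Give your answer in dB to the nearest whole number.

75 dB

L_eq = 10·log₁₀[(1/T)·Σ tᵢ·10^(Lᵢ/10)] with T = 9.6 h.
Σ tᵢ·10^(Lᵢ/10) = 0.9·10^(69.6/10) + 5.5·10^(72.1/10) + 2.7·10^(77.3/10) + 0.5·10^(80.1/10) = 2.936e+08.
L_eq = 10·log₁₀(2.936e+08/9.6) = 74.85 dB.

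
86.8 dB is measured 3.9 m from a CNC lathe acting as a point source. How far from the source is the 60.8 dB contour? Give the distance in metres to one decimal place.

Point-source spreading drops the level by 20·log₁₀(r₂/r₁); inverting, r₂/r₁ = 10^(ΔL/20).
r₂ = 3.9·10^((86.8−60.8)/20) = 3.9·10^(26.0/20) = 77.82 m.

77.8 m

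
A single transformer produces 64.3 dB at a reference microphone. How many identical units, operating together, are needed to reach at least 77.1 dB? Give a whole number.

20

The shortfall is 77.1 − 64.3 = 12.8 dB, and N units add 10·log₁₀ N, so need 10·log₁₀ N ≥ 12.8.
N ≥ 10^(12.8/10) = 19.055, so N = 20.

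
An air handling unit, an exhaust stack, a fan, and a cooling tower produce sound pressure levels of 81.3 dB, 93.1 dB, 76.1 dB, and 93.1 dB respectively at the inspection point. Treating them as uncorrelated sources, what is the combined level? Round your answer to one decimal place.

For uncorrelated sources the intensities add, so convert each level to linear form, sum, and take 10·log₁₀ of the total.
Σ 10^(L/10) = 10^(81.3/10) + 10^(93.1/10) + 10^(76.1/10) + 10^(93.1/10) = 4.259e+09.
L_total = 10·log₁₀(4.259e+09) = 96.29 dB.

96.3 dB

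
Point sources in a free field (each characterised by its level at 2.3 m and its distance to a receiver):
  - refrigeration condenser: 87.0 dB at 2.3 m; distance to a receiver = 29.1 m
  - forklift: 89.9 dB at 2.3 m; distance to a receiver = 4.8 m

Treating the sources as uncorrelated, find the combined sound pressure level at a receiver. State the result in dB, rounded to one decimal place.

First find each source's level at the receiver (point-source: −20·log₁₀(r/r_ref)), then combine on an intensity basis.
refrigeration condenser: 87.0 − 20·log₁₀(29.1/2.3) = 87.0 − 22.04 = 64.96 dB.
forklift: 89.9 − 20·log₁₀(4.8/2.3) = 89.9 − 6.39 = 83.51 dB.
Σ 10^(L/10) = 2.275e+08 → L_total = 10·log₁₀(2.275e+08) = 83.57 dB.

83.6 dB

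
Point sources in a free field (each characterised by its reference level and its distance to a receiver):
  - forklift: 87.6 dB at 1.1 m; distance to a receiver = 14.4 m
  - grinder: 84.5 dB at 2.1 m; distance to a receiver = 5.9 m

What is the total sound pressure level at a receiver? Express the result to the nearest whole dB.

First find each source's level at the receiver (point-source: −20·log₁₀(r/r_ref)), then combine on an intensity basis.
forklift: 87.6 − 20·log₁₀(14.4/1.1) = 87.6 − 22.34 = 65.26 dB.
grinder: 84.5 − 20·log₁₀(5.9/2.1) = 84.5 − 8.97 = 75.53 dB.
Σ 10^(L/10) = 3.906e+07 → L_total = 10·log₁₀(3.906e+07) = 75.92 dB.

76 dB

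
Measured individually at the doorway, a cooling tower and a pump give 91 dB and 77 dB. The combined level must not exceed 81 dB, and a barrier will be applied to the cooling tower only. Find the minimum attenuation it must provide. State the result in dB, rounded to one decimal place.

12.2 dB

The untreated sources together contribute 10^(77/10) = 5.012e+07, i.e. 77.00 dB.
The limit corresponds to 10^(81/10) = 1.259e+08; subtracting the fixed part leaves 7.577e+07 for the cooling tower, i.e. 78.80 dB.
So the cooling tower must be reduced from 91 to 78.80 dB: IL = 12.20 dB.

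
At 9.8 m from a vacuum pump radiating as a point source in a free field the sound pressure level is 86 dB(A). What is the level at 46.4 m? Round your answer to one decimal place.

For a point source, L₂ = L₁ − 20·log₁₀(r₂/r₁).
L₂ = 86 − 20·log₁₀(46.4/9.8) = 86 − 13.506 = 72.49 dB(A).

72.5 dB(A)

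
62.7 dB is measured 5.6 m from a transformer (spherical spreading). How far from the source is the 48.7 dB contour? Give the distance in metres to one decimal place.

28.1 m

Point-source spreading drops the level by 20·log₁₀(r₂/r₁); inverting, r₂/r₁ = 10^(ΔL/20).
r₂ = 5.6·10^((62.7−48.7)/20) = 5.6·10^(14.0/20) = 28.07 m.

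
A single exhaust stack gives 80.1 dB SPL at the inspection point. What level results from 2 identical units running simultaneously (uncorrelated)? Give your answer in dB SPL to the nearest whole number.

L_total = L₁ + 10·log₁₀ N for N identical incoherent sources.
L_total = 80.1 + 10·log₁₀(2) = 80.1 + 3.010 = 83.11 dB SPL.

83 dB SPL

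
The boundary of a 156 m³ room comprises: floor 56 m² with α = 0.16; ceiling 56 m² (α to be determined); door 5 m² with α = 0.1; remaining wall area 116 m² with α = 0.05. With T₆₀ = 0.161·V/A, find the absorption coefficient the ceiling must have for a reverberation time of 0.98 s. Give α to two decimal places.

0.19

Required total absorption A = 0.161·156/0.98 = 25.63 m².
Absorption from the other surfaces = 56·0.16 + 5·0.1 + 116·0.05 = 15.26 m², so the ceiling must supply 10.37 m² over 56 m².
α = 10.37/56 = 0.185.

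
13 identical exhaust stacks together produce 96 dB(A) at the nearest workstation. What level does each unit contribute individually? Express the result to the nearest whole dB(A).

Dividing the total intensity by 13 lowers the level by 10·log₁₀ 13 = 11.139 dB: L₁ = 96 − 11.139.

85 dB(A)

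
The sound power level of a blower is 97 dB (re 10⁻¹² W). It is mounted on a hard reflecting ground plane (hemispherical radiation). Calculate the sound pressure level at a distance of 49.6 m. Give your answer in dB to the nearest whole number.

The power spreads over a hemisphere of area 2π·r², so L_p = L_w − 10·log₁₀(2π·r²).
2π·r² = 1.546e+04 m², 10·log₁₀ of that is 41.891 dB.
L_p = 97 − 41.891 = 55.11 dB.

55 dB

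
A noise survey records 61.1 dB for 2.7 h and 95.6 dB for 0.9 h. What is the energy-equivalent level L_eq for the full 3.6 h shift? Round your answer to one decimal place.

89.6 dB

L_eq = 10·log₁₀[(1/T)·Σ tᵢ·10^(Lᵢ/10)] with T = 3.6 h.
Σ tᵢ·10^(Lᵢ/10) = 2.7·10^(61.1/10) + 0.9·10^(95.6/10) = 3.271e+09.
L_eq = 10·log₁₀(3.271e+09/3.6) = 89.58 dB.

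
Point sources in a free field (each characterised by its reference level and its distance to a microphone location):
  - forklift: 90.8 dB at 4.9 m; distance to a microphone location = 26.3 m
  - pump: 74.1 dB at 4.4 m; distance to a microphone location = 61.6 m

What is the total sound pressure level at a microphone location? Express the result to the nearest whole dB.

76 dB

Propagate each source to the receiver with L = L_ref − 20·log₁₀(r/r_ref), then add intensities.
forklift: 90.8 − 20·log₁₀(26.3/4.9) = 90.8 − 14.60 = 76.20 dB.
pump: 74.1 − 20·log₁₀(61.6/4.4) = 74.1 − 22.92 = 51.18 dB.
Σ 10^(L/10) = 4.186e+07 → L_total = 10·log₁₀(4.186e+07) = 76.22 dB.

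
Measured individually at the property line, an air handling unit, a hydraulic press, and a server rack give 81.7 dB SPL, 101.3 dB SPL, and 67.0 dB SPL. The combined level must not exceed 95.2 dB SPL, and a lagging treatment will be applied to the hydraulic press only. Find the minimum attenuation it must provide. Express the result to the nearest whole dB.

6 dB

The untreated sources together contribute 10^(81.7/10) + 10^(67.0/10) = 1.529e+08, i.e. 81.84 dB SPL.
To meet 95.2 dB SPL overall, the treated hydraulic press may contribute at most 10^(95.2/10) − 1.529e+08 = 3.158e+09, i.e. 94.99 dB SPL.
So the hydraulic press must be reduced from 101.3 to 94.99 dB SPL: IL = 6.31 dB.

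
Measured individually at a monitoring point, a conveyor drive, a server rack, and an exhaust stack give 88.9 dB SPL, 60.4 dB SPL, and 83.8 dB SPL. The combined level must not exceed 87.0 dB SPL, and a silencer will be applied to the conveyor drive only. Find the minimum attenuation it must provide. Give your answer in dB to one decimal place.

4.7 dB

Fixed contribution from the other sources: Σ 10^(L/10) = 10^(60.4/10) + 10^(83.8/10) = 2.410e+08 (83.82 dB SPL).
To meet 87.0 dB SPL overall, the treated conveyor drive may contribute at most 10^(87.0/10) − 2.410e+08 = 2.602e+08, i.e. 84.15 dB SPL.
So the conveyor drive must be reduced from 88.9 to 84.15 dB SPL: IL = 4.75 dB.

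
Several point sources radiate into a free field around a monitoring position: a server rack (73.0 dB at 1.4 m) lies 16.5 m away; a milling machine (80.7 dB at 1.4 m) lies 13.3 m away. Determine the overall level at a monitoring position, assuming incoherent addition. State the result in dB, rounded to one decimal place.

Apply inverse-square spreading to bring every level to the receiver, then sum 10^(L/10).
server rack: 73.0 − 20·log₁₀(16.5/1.4) = 73.0 − 21.43 = 51.57 dB.
milling machine: 80.7 − 20·log₁₀(13.3/1.4) = 80.7 − 19.55 = 61.15 dB.
Σ 10^(L/10) = 1.445e+06 → L_total = 10·log₁₀(1.445e+06) = 61.60 dB.

61.6 dB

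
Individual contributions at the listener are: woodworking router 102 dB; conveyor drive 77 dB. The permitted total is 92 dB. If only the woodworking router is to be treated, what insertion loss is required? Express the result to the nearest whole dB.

The untreated sources together contribute 10^(77/10) = 5.012e+07, i.e. 77.00 dB.
The limit corresponds to 10^(92/10) = 1.585e+09; subtracting the fixed part leaves 1.535e+09 for the woodworking router, i.e. 91.86 dB.
So the woodworking router must be reduced from 102 to 91.86 dB: IL = 10.14 dB.

10 dB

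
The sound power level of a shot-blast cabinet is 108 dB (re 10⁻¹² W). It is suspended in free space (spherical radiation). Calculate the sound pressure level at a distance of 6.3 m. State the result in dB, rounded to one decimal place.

81.0 dB

The power spreads over a sphere of area 4π·r², so L_p = L_w − 10·log₁₀(4π·r²).
4π·r² = 498.8 m², 10·log₁₀ of that is 26.979 dB.
L_p = 108 − 26.979 = 81.02 dB.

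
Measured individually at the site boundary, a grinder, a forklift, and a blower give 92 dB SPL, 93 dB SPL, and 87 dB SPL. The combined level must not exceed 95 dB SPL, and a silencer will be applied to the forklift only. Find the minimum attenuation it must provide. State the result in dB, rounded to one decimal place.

2.7 dB

Everything except the forklift sums to 10^(92/10) + 10^(87/10) = 2.086e+09 in linear terms, 93.19 dB SPL.
The limit corresponds to 10^(95/10) = 3.162e+09; subtracting the fixed part leaves 1.076e+09 for the forklift, i.e. 90.32 dB SPL.
Required insertion loss = 93 − 90.32 = 2.68 dB.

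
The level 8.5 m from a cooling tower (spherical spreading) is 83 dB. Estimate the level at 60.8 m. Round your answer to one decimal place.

Point-source attenuation: ΔL = 20·log₁₀(r₂/r₁) = 20·log₁₀(60.8/8.5) = 17.090 dB.
L₂ = 83 − 20·log₁₀(60.8/8.5) = 83 − 17.090 = 65.91 dB.

65.9 dB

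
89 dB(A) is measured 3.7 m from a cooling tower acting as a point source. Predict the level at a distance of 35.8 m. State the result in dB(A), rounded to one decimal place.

For a point source, L₂ = L₁ − 20·log₁₀(r₂/r₁).
L₂ = 89 − 20·log₁₀(35.8/3.7) = 89 − 19.714 = 69.29 dB(A).

69.3 dB(A)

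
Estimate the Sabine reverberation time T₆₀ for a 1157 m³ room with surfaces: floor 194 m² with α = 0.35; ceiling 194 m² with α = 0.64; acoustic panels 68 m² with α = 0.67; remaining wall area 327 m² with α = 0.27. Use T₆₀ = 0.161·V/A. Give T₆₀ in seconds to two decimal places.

0.57 s

A = Σ Sᵢαᵢ = 194·0.35 + 194·0.64 + 68·0.67 + 327·0.27 = 325.91 m².
T₆₀ = 0.161 × 1157 / 325.91 = 0.572 s.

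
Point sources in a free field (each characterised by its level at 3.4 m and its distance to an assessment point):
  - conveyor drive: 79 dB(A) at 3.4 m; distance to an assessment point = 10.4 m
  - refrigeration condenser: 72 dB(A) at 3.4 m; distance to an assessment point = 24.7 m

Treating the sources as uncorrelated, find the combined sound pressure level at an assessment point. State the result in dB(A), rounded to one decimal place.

First find each source's level at the receiver (point-source: −20·log₁₀(r/r_ref)), then combine on an intensity basis.
conveyor drive: 79 − 20·log₁₀(10.4/3.4) = 79 − 9.71 = 69.29 dB(A).
refrigeration condenser: 72 − 20·log₁₀(24.7/3.4) = 72 − 17.22 = 54.78 dB(A).
Σ 10^(L/10) = 8.790e+06 → L_total = 10·log₁₀(8.790e+06) = 69.44 dB(A).

69.4 dB(A)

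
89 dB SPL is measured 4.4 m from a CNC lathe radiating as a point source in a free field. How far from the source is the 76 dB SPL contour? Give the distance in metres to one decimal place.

19.7 m

Point-source spreading drops the level by 20·log₁₀(r₂/r₁); inverting, r₂/r₁ = 10^(ΔL/20).
r₂ = 4.4·10^((89−76)/20) = 4.4·10^(13.0/20) = 19.65 m.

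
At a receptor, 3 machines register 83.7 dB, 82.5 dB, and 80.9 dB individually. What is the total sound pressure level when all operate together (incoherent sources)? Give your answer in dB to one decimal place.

Incoherent sources combine by intensity addition: L_total = 10·log₁₀(Σ 10^(L_i/10)).
Σ 10^(L/10) = 10^(83.7/10) + 10^(82.5/10) + 10^(80.9/10) = 5.353e+08.
L_total = 10·log₁₀(5.353e+08) = 87.29 dB.

87.3 dB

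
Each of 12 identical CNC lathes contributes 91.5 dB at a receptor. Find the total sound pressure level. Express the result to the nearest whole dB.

L_total = L₁ + 10·log₁₀ N for N identical incoherent sources.
L_total = 91.5 + 10·log₁₀(12) = 91.5 + 10.792 = 102.29 dB.

102 dB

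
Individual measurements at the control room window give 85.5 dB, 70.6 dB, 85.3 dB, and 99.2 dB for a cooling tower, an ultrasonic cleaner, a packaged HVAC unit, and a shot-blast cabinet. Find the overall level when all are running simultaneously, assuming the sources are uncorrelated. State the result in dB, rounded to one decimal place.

For uncorrelated sources the intensities add, so convert each level to linear form, sum, and take 10·log₁₀ of the total.
Σ 10^(L/10) = 10^(85.5/10) + 10^(70.6/10) + 10^(85.3/10) + 10^(99.2/10) = 9.023e+09.
L_total = 10·log₁₀(9.023e+09) = 99.55 dB.

99.6 dB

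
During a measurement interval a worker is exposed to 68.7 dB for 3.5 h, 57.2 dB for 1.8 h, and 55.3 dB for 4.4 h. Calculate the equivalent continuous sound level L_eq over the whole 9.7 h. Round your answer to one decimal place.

Weight each interval's intensity by its duration and average over T = 9.7 h:
Σ tᵢ·10^(Lᵢ/10) = 3.5·10^(68.7/10) + 1.8·10^(57.2/10) + 4.4·10^(55.3/10) = 2.838e+07.
L_eq = 10·log₁₀(2.838e+07/9.7) = 64.66 dB.

64.7 dB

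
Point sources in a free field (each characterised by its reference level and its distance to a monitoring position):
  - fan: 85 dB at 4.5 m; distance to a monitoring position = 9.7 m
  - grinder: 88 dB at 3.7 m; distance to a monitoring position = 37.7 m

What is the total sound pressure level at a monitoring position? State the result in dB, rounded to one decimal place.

78.7 dB

First find each source's level at the receiver (point-source: −20·log₁₀(r/r_ref)), then combine on an intensity basis.
fan: 85 − 20·log₁₀(9.7/4.5) = 85 − 6.67 = 78.33 dB.
grinder: 88 − 20·log₁₀(37.7/3.7) = 88 − 20.16 = 67.84 dB.
Σ 10^(L/10) = 7.414e+07 → L_total = 10·log₁₀(7.414e+07) = 78.70 dB.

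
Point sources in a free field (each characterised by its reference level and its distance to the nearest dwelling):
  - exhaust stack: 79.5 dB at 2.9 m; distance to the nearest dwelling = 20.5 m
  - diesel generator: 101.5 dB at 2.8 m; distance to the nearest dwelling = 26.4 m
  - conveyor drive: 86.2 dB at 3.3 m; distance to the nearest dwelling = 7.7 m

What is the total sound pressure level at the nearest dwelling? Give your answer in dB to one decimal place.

83.8 dB

First find each source's level at the receiver (point-source: −20·log₁₀(r/r_ref)), then combine on an intensity basis.
exhaust stack: 79.5 − 20·log₁₀(20.5/2.9) = 79.5 − 16.99 = 62.51 dB.
diesel generator: 101.5 − 20·log₁₀(26.4/2.8) = 101.5 − 19.49 = 82.01 dB.
conveyor drive: 86.2 − 20·log₁₀(7.7/3.3) = 86.2 − 7.36 = 78.84 dB.
Σ 10^(L/10) = 2.372e+08 → L_total = 10·log₁₀(2.372e+08) = 83.75 dB.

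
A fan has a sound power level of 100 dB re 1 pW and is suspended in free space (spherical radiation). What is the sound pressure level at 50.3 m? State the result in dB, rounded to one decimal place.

L_p = L_w − 10·log₁₀(4π·r²) with r = 50.3 m.
4π·r² = 3.179e+04 m², 10·log₁₀ of that is 45.023 dB.
L_p = 100 − 45.023 = 54.98 dB.

55.0 dB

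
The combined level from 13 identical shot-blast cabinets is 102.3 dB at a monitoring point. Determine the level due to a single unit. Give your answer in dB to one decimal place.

91.2 dB

13 equal contributions raise the level by 10·log₁₀ 13 = 11.139 dB, so each unit alone gives 102.3 − 11.139.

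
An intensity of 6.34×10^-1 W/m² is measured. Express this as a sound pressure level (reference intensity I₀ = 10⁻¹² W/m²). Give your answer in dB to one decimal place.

I/I₀ = 6.34×10^-1/10⁻¹² = 6.34×10^11, and L = 10·log₁₀(I/I₀).
L = 10·(0.8021 + 11) = 118.02 dB.

118.0 dB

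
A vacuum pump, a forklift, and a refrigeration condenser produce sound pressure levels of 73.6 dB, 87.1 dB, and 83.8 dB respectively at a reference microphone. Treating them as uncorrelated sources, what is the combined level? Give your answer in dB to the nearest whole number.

89 dB

Incoherent sources combine by intensity addition: L_total = 10·log₁₀(Σ 10^(L_i/10)).
Σ 10^(L/10) = 10^(73.6/10) + 10^(87.1/10) + 10^(83.8/10) = 7.757e+08.
L_total = 10·log₁₀(7.757e+08) = 88.90 dB.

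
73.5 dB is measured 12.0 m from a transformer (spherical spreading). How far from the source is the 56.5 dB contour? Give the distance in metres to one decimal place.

Point-source spreading drops the level by 20·log₁₀(r₂/r₁); inverting, r₂/r₁ = 10^(ΔL/20).
r₂ = 12.0·10^((73.5−56.5)/20) = 12.0·10^(17.0/20) = 84.95 m.

85.0 m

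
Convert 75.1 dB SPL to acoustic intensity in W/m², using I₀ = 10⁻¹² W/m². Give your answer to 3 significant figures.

3.24e-05 W/m²

L = 10·log₁₀(I/I₀) ⇒ I = I₀·10^(L/10) = 10⁻¹² × 10^7.51.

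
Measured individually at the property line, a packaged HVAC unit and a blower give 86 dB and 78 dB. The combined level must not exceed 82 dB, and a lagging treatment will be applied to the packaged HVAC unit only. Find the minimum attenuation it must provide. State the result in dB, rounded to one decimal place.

The untreated sources together contribute 10^(78/10) = 6.310e+07, i.e. 78.00 dB.
To meet 82 dB overall, the treated packaged HVAC unit may contribute at most 10^(82/10) − 6.310e+07 = 9.539e+07, i.e. 79.80 dB.
Required insertion loss = 86 − 79.80 = 6.20 dB.

6.2 dB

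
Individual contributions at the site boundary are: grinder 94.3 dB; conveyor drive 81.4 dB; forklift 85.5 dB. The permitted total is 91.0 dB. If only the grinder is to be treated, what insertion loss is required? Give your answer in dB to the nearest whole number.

5 dB

The untreated sources together contribute 10^(81.4/10) + 10^(85.5/10) = 4.929e+08, i.e. 86.93 dB.
To meet 91.0 dB overall, the treated grinder may contribute at most 10^(91.0/10) − 4.929e+08 = 7.661e+08, i.e. 88.84 dB.
So the grinder must be reduced from 94.3 to 88.84 dB: IL = 5.46 dB.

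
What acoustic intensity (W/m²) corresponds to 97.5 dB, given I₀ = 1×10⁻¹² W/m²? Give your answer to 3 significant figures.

0.00562 W/m²

L = 10·log₁₀(I/I₀) ⇒ I = I₀·10^(L/10) = 10⁻¹² × 10^9.75.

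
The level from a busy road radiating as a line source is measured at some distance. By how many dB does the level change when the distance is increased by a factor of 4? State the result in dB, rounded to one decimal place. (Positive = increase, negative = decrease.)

-6.0 dB

With cylindrical spreading the level changes by −10·log₁₀(r₂/r₁).
ΔL = −10·log₁₀(4) = -6.02 dB.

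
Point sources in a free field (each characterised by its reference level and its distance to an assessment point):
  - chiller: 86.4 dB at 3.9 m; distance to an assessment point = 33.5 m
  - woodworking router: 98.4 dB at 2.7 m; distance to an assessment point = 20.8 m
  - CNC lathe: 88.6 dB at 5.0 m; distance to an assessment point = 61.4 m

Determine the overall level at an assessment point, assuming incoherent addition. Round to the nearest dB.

81 dB

Propagate each source to the receiver with L = L_ref − 20·log₁₀(r/r_ref), then add intensities.
chiller: 86.4 − 20·log₁₀(33.5/3.9) = 86.4 − 18.68 = 67.72 dB.
woodworking router: 98.4 − 20·log₁₀(20.8/2.7) = 98.4 − 17.73 = 80.67 dB.
CNC lathe: 88.6 − 20·log₁₀(61.4/5.0) = 88.6 − 21.78 = 66.82 dB.
Σ 10^(L/10) = 1.273e+08 → L_total = 10·log₁₀(1.273e+08) = 81.05 dB.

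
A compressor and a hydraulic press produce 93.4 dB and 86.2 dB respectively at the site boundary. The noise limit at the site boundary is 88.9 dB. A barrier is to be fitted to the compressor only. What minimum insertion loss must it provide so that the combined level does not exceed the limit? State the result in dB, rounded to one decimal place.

7.8 dB

Fixed contribution from the other source: Σ 10^(L/10) = 10^(86.2/10) = 4.169e+08 (86.20 dB).
To meet 88.9 dB overall, the treated compressor may contribute at most 10^(88.9/10) − 4.169e+08 = 3.594e+08, i.e. 85.56 dB.
Required insertion loss = 93.4 − 85.56 = 7.84 dB.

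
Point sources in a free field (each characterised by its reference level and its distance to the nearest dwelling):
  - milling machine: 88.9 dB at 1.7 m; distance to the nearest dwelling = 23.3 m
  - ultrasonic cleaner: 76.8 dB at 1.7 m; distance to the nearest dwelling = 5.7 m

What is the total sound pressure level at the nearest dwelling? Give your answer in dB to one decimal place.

Apply inverse-square spreading to bring every level to the receiver, then sum 10^(L/10).
milling machine: 88.9 − 20·log₁₀(23.3/1.7) = 88.9 − 22.74 = 66.16 dB.
ultrasonic cleaner: 76.8 − 20·log₁₀(5.7/1.7) = 76.8 − 10.51 = 66.29 dB.
Σ 10^(L/10) = 8.390e+06 → L_total = 10·log₁₀(8.390e+06) = 69.24 dB.

69.2 dB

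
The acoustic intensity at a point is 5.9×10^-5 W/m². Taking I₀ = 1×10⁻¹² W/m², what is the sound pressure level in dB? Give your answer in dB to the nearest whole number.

Dividing by I₀ shifts the exponent by 12: I/I₀ = 5.9×10^7.
L = 10·(0.7709 + 7) = 77.71 dB.

78 dB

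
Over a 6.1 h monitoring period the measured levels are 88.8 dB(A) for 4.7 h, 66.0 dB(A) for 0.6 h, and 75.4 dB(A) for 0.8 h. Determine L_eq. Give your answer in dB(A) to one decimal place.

L_eq = 10·log₁₀[(1/T)·Σ tᵢ·10^(Lᵢ/10)] with T = 6.1 h.
Σ tᵢ·10^(Lᵢ/10) = 4.7·10^(88.8/10) + 0.6·10^(66.0/10) + 0.8·10^(75.4/10) = 3.595e+09.
L_eq = 10·log₁₀(3.595e+09/6.1) = 87.70 dB(A).

87.7 dB(A)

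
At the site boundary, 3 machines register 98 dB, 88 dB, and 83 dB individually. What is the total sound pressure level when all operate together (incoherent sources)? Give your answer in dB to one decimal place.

Incoherent sources combine by intensity addition: L_total = 10·log₁₀(Σ 10^(L_i/10)).
Σ 10^(L/10) = 10^(98/10) + 10^(88/10) + 10^(83/10) = 7.140e+09.
L_total = 10·log₁₀(7.140e+09) = 98.54 dB.

98.5 dB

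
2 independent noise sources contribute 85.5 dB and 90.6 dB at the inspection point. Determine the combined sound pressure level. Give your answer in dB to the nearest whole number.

Incoherent sources combine by intensity addition: L_total = 10·log₁₀(Σ 10^(L_i/10)).
Σ 10^(L/10) = 10^(85.5/10) + 10^(90.6/10) = 1.503e+09.
L_total = 10·log₁₀(1.503e+09) = 91.77 dB.

92 dB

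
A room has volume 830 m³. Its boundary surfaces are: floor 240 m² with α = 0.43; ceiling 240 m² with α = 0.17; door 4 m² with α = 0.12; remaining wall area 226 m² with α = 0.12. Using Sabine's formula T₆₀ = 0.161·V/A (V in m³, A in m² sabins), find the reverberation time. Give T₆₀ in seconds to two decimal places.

A = Σ Sᵢαᵢ = 240·0.43 + 240·0.17 + 4·0.12 + 226·0.12 = 171.60 m².
T₆₀ = 0.161 × 830 / 171.60 = 0.779 s.

0.78 s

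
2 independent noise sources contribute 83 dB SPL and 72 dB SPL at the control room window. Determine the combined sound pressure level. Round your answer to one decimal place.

83.3 dB SPL

For uncorrelated sources the intensities add, so convert each level to linear form, sum, and take 10·log₁₀ of the total.
Σ 10^(L/10) = 10^(83/10) + 10^(72/10) = 2.154e+08.
L_total = 10·log₁₀(2.154e+08) = 83.33 dB SPL.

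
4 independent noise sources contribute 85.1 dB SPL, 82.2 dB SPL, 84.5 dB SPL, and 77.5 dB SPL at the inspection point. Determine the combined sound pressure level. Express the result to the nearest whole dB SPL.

Incoherent sources combine by intensity addition: L_total = 10·log₁₀(Σ 10^(L_i/10)).
Σ 10^(L/10) = 10^(85.1/10) + 10^(82.2/10) + 10^(84.5/10) + 10^(77.5/10) = 8.276e+08.
L_total = 10·log₁₀(8.276e+08) = 89.18 dB SPL.

89 dB SPL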